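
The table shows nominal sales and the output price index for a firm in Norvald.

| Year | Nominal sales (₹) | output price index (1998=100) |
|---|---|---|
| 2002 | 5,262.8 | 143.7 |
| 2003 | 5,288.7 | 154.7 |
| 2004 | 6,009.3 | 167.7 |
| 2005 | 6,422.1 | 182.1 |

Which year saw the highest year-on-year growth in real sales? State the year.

2004

2003: real = 5288.7/1.547 = 3418.68; growth vs 2002 (3662.35) = -6.65%.
2004: real = 6009.3/1.677 = 3583.36; growth vs 2003 (3418.68) = 4.82%.
2005: real = 6422.1/1.821 = 3526.69; growth vs 2004 (3583.36) = -1.58%.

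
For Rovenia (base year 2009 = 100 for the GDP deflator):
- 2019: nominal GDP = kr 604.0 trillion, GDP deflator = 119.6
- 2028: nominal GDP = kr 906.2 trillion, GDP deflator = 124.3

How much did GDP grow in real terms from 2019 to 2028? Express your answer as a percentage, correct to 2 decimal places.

44.36%

Real GDP 2019 = 604.0 / 1.196 = 505.02.
Real GDP 2028 = 906.2 / 1.243 = 729.04.
Real growth = 729.04 / 505.02 − 1 = 0.4436.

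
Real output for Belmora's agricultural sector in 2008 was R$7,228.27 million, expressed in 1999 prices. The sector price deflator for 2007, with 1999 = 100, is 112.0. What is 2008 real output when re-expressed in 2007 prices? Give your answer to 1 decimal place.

R$8,095.7 million

Real output in 2007 prices = Real output in 1999 prices × (P_2007/P_1999) = 7228.27 × 1.120 = 8095.66.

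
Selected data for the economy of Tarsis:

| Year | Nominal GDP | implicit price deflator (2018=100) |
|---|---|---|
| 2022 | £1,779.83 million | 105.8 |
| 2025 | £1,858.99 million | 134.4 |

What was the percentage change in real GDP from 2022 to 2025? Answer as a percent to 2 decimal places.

-17.78%

Real GDP 2022 = 1779.83 / 1.058 = 1682.26.
Real GDP 2025 = 1858.99 / 1.344 = 1383.18.
Real growth = 1383.18 / 1682.26 − 1 = -0.1778.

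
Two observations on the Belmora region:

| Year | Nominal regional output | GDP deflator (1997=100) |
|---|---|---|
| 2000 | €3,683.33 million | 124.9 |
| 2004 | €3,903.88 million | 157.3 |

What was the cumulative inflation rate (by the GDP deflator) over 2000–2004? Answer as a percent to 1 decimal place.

25.9%

Price-level change = 157.3 / 124.9 − 1 = 0.2594.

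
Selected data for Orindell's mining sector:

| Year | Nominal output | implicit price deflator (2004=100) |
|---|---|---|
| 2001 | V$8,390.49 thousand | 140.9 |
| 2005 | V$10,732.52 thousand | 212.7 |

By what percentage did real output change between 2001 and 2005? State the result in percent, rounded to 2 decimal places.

-15.27%

Deflate each year: 2001 → 8390.49/1.409 = 5954.93; 2005 → 10732.52/2.127 = 5045.85.
So real output changed by 5045.85/5954.93 − 1 = -0.1527, i.e. -15.27%.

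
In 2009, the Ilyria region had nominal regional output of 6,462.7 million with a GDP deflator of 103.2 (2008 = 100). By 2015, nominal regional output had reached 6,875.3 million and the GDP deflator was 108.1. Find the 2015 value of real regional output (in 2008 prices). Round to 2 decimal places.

Real regional output = Nominal / (GDP deflator/100) = 6875.3 / 1.081 = 6360.13.

6,360.13 million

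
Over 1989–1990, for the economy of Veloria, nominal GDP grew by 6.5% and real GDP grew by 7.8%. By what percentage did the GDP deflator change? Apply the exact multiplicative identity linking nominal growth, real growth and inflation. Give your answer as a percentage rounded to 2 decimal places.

-1.21%

(1 + g_nom) = (1 + g_real)(1 + π), so π = 1.0650 / 1.0780 − 1 = -0.01206.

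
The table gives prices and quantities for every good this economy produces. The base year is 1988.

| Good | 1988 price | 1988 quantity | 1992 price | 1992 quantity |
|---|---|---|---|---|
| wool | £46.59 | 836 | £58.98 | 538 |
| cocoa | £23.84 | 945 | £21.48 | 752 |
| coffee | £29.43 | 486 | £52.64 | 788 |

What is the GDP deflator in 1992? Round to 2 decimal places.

Nominal GDP 1992 = 58.98·538 + 21.48·752 + 52.64·788 = 89364.52.
Real GDP 1992 (at 1988 prices) = 46.59·538 + 23.84·752 + 29.43·788 = 66183.94.
Deflator = Nominal/Real × 100 = 89364.52/66183.94 × 100 = 135.024.

135.02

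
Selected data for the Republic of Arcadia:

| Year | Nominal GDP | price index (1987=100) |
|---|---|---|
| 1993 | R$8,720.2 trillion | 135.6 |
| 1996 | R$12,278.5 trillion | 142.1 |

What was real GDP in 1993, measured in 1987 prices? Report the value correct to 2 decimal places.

Real GDP = Nominal / (price index/100) = 8720.2 / 1.356 = 6430.83.

R$6,430.83 trillion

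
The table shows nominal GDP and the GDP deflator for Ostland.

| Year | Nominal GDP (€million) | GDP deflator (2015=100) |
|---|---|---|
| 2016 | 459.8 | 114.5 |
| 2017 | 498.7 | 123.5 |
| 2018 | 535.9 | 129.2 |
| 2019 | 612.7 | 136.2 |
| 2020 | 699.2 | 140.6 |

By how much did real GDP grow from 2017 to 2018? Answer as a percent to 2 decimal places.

Real GDP 2017 = 498.7/1.235 = 403.81.
Real GDP 2018 = 535.9/1.292 = 414.78.
Change = 414.78/403.81 − 1 = 0.0272.

2.72%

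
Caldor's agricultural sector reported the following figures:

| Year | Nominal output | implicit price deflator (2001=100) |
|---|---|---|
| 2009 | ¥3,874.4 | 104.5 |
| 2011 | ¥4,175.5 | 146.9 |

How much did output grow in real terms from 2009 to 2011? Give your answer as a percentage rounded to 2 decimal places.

Real output 2009 = 3874.4 / 1.045 = 3707.56.
Real output 2011 = 4175.5 / 1.469 = 2842.41.
Real growth = 2842.41 / 3707.56 − 1 = -0.2333.

-23.33%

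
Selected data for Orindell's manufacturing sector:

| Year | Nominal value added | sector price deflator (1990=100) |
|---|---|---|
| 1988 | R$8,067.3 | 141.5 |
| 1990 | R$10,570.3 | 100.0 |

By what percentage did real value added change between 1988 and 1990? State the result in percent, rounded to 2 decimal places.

Deflate each year: 1988 → 8067.3/1.415 = 5701.27; 1990 → 10570.3/1.000 = 10570.30.
So real value added changed by 10570.30/5701.27 − 1 = 0.8540, i.e. 85.40%.

85.40%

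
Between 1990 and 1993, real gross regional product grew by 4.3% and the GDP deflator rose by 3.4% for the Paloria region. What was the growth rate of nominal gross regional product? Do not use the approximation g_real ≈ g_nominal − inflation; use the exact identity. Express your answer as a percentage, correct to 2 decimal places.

7.85%

(1 + g_nom) = (1 + g_real)(1 + π) = 1.0430 × 1.0340 = 1.07846.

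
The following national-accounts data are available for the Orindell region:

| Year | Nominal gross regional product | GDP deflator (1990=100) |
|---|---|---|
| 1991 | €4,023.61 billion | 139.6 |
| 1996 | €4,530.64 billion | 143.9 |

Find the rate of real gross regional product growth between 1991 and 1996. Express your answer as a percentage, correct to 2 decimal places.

9.24%

Real gross regional product 1991 = 4023.61 / 1.396 = 2882.24.
Real gross regional product 1996 = 4530.64 / 1.439 = 3148.46.
Real growth = 3148.46 / 2882.24 − 1 = 0.0924.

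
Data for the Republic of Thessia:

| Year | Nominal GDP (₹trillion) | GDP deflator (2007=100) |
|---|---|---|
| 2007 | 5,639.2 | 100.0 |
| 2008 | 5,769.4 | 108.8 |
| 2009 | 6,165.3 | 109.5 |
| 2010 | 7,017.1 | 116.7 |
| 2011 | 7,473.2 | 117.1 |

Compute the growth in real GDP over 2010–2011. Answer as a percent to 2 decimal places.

Real GDP 2010 = 7017.1/1.167 = 6012.94.
Real GDP 2011 = 7473.2/1.171 = 6381.90.
Change = 6381.90/6012.94 − 1 = 0.0614.

6.14%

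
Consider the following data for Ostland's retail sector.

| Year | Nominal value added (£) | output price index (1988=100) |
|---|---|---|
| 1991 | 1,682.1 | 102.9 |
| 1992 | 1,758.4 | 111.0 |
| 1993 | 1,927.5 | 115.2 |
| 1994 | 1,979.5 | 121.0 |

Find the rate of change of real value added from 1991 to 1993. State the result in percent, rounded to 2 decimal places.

2.35%

Real value added 1991 = 1682.1/1.029 = 1634.69.
Real value added 1993 = 1927.5/1.152 = 1673.18.
Change = 1673.18/1634.69 − 1 = 0.0235.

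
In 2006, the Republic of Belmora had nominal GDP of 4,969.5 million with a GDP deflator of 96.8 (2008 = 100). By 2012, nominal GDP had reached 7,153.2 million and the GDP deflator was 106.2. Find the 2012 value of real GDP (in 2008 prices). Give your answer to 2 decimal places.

Real GDP = Nominal / (GDP deflator/100) = 7153.2 / 1.062 = 6735.59.

6,735.59 million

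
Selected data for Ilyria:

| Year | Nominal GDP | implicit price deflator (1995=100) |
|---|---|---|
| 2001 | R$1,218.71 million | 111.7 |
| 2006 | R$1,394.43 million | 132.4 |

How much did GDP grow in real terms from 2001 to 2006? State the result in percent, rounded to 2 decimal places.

Real GDP 2001 = 1218.71 / 1.117 = 1091.06.
Real GDP 2006 = 1394.43 / 1.324 = 1053.19.
Real growth = 1053.19 / 1091.06 − 1 = -0.0347.

-3.47%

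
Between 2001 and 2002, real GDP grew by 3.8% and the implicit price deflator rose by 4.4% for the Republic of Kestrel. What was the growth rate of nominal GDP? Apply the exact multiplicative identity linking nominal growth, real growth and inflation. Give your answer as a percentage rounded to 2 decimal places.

(1 + g_nom) = (1 + g_real)(1 + π) = 1.0380 × 1.0440 = 1.08367.

8.37%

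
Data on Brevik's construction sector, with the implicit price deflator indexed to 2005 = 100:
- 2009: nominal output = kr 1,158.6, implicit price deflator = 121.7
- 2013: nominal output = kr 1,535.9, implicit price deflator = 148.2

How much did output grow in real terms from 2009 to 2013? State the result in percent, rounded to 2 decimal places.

8.86%

Real output 2009 = 1158.6 / 1.217 = 952.01.
Real output 2013 = 1535.9 / 1.482 = 1036.37.
Real growth = 1036.37 / 952.01 − 1 = 0.0886.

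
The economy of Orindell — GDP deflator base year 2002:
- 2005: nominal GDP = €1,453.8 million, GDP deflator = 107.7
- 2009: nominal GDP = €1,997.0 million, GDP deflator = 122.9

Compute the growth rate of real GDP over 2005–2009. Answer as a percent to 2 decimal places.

20.38%

Real GDP 2005 = 1453.8 / 1.077 = 1349.86.
Real GDP 2009 = 1997.0 / 1.229 = 1624.90.
Real growth = 1624.90 / 1349.86 − 1 = 0.2038.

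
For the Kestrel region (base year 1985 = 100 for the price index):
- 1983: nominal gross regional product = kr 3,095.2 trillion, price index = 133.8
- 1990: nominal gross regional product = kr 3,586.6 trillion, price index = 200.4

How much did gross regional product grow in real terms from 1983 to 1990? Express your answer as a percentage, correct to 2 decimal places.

-22.63%

Real gross regional product 1983 = 3095.2 / 1.338 = 2313.30.
Real gross regional product 1990 = 3586.6 / 2.004 = 1789.72.
Real growth = 1789.72 / 2313.30 − 1 = -0.2263.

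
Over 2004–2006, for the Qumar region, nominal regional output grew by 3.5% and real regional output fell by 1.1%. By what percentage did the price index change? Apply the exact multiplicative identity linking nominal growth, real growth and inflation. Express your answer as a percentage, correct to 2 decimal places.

4.65%

(1 + g_nom) = (1 + g_real)(1 + π), so π = 1.0350 / 0.9890 − 1 = 0.04651.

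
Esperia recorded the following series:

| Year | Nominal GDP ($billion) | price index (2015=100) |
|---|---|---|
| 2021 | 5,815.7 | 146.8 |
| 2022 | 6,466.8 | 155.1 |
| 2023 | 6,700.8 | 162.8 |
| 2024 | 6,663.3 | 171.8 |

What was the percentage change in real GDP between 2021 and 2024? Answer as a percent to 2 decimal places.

Real GDP 2021 = 5815.7/1.468 = 3961.65.
Real GDP 2024 = 6663.3/1.718 = 3878.52.
Change = 3878.52/3961.65 − 1 = -0.0210.

-2.10%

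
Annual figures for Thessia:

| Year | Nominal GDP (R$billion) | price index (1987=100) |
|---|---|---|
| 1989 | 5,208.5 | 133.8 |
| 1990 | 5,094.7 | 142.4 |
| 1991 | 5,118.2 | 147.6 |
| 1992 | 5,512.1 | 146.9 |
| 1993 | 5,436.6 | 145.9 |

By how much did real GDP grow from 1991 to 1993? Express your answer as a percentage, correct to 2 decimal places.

Real GDP 1991 = 5118.2/1.476 = 3467.62.
Real GDP 1993 = 5436.6/1.459 = 3726.25.
Change = 3726.25/3467.62 − 1 = 0.0746.

7.46%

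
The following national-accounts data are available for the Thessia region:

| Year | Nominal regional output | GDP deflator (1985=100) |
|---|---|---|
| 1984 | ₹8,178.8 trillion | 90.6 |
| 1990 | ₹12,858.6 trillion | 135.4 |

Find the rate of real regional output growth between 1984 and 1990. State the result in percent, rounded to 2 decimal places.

Real regional output 1984 = 8178.8 / 0.906 = 9027.37.
Real regional output 1990 = 12858.6 / 1.354 = 9496.75.
Real growth = 9496.75 / 9027.37 − 1 = 0.0520.

5.20%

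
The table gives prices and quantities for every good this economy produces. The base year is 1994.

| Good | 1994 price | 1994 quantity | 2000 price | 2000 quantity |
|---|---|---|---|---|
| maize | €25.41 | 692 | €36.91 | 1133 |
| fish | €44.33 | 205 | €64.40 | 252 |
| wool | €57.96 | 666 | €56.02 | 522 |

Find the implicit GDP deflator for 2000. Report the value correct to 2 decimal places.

Nominal GDP 2000 = 36.91·1133 + 64.40·252 + 56.02·522 = 87290.27.
Real GDP 2000 (at 1994 prices) = 25.41·1133 + 44.33·252 + 57.96·522 = 70215.81.
Deflator = Nominal/Real × 100 = 87290.27/70215.81 × 100 = 124.317.

124.32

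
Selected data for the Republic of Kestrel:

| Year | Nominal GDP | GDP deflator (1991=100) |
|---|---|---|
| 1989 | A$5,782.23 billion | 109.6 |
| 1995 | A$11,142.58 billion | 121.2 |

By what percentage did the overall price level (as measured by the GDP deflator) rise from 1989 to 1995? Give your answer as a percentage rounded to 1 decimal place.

10.6%

Price-level change = 121.2 / 109.6 − 1 = 0.1058.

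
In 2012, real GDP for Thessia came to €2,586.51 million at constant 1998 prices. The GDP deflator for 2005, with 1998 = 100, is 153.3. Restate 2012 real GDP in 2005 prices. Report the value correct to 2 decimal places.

Real GDP in 2005 prices = Real GDP in 1998 prices × (P_2005/P_1998) = 2586.51 × 1.533 = 3965.12.

€3,965.12 million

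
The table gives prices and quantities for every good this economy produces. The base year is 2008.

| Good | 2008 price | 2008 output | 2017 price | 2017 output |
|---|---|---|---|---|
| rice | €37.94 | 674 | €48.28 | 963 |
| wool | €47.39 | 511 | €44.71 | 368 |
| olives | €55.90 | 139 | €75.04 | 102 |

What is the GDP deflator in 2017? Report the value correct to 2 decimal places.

118.30

Nominal GDP 2017 = 48.28·963 + 44.71·368 + 75.04·102 = 70601.00.
Real GDP 2017 (at 2008 prices) = 37.94·963 + 47.39·368 + 55.90·102 = 59677.54.
Deflator = Nominal/Real × 100 = 70601.00/59677.54 × 100 = 118.304.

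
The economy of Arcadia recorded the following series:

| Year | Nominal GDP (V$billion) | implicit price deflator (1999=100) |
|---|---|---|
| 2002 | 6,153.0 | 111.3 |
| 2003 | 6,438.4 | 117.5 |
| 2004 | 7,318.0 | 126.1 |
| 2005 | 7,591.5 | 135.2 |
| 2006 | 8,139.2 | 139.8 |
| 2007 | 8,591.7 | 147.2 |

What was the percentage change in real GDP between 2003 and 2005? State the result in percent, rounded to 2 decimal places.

Real GDP 2003 = 6438.4/1.175 = 5479.49.
Real GDP 2005 = 7591.5/1.352 = 5615.01.
Change = 5615.01/5479.49 − 1 = 0.0247.

2.47%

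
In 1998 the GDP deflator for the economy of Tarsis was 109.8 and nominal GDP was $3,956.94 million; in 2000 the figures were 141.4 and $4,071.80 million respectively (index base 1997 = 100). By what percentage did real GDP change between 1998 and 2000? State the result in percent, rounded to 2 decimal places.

Deflate each year: 1998 → 3956.94/1.098 = 3603.77; 2000 → 4071.80/1.414 = 2879.63.
So real GDP changed by 2879.63/3603.77 − 1 = -0.2009, i.e. -20.09%.

-20.09%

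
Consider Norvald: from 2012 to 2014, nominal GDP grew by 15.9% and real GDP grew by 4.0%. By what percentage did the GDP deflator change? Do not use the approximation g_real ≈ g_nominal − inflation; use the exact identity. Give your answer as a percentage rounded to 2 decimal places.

(1 + g_nom) = (1 + g_real)(1 + π), so π = 1.1590 / 1.0400 − 1 = 0.11442.

11.44%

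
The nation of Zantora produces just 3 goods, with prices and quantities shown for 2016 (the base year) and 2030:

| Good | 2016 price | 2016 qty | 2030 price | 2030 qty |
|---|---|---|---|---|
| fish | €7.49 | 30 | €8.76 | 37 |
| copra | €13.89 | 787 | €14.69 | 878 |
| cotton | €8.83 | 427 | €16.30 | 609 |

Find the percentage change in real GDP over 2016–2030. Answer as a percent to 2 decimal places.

Real GDP 2016 = Nominal GDP 2016 = 7.49·30 + 13.89·787 + 8.83·427 = 14926.54.
Real GDP 2030 (at 2016 prices) = 7.49·37 + 13.89·878 + 8.83·609 = 17850.02.
Real growth = 17850.02/14926.54 − 1 = 0.1959.

19.59%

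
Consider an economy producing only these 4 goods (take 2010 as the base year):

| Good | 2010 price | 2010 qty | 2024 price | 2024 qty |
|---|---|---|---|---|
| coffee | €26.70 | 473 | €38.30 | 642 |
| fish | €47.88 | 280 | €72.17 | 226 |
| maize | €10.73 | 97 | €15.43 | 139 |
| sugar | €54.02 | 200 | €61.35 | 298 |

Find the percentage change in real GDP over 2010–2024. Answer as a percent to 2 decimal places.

Real GDP 2010 = Nominal GDP 2010 = 26.70·473 + 47.88·280 + 10.73·97 + 54.02·200 = 37880.31.
Real GDP 2024 (at 2010 prices) = 26.70·642 + 47.88·226 + 10.73·139 + 54.02·298 = 45551.71.
Real growth = 45551.71/37880.31 − 1 = 0.2025.

20.25%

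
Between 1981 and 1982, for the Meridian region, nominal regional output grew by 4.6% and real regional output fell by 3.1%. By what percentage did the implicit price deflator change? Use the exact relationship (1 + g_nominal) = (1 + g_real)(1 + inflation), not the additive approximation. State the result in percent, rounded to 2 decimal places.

7.95%

(1 + g_nom) = (1 + g_real)(1 + π), so π = 1.0460 / 0.9690 − 1 = 0.07946.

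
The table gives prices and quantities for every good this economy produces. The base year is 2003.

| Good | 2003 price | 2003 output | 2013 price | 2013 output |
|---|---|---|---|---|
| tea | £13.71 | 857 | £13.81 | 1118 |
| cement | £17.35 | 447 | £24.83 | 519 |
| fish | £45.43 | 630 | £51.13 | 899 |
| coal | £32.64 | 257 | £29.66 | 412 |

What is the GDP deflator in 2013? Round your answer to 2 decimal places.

110.04

Nominal GDP 2013 = 13.81·1118 + 24.83·519 + 51.13·899 + 29.66·412 = 86512.14.
Real GDP 2013 (at 2003 prices) = 13.71·1118 + 17.35·519 + 45.43·899 + 32.64·412 = 78621.68.
Deflator = Nominal/Real × 100 = 86512.14/78621.68 × 100 = 110.036.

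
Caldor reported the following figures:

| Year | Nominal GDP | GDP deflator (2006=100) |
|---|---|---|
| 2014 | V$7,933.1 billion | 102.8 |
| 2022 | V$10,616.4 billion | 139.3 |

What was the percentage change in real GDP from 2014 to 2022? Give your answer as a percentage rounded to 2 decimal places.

Real GDP 2014 = 7933.1 / 1.028 = 7717.02.
Real GDP 2022 = 10616.4 / 1.393 = 7621.25.
Real growth = 7621.25 / 7717.02 − 1 = -0.0124.

-1.24%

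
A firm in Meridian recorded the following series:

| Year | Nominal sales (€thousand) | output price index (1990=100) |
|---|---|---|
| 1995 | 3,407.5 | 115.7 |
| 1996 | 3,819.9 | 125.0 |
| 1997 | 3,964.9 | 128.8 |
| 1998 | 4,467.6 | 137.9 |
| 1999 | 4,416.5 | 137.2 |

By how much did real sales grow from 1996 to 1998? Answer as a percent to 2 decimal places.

Real sales 1996 = 3819.9/1.250 = 3055.92.
Real sales 1998 = 4467.6/1.379 = 3239.74.
Change = 3239.74/3055.92 − 1 = 0.0602.

6.02%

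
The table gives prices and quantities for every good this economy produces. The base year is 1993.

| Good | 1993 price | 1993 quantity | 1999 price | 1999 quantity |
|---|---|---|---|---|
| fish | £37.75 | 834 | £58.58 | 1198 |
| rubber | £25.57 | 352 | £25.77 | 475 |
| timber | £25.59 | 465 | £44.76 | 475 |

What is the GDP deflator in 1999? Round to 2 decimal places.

149.13

Nominal GDP 1999 = 58.58·1198 + 25.77·475 + 44.76·475 = 103680.59.
Real GDP 1999 (at 1993 prices) = 37.75·1198 + 25.57·475 + 25.59·475 = 69525.50.
Deflator = Nominal/Real × 100 = 103680.59/69525.50 × 100 = 149.126.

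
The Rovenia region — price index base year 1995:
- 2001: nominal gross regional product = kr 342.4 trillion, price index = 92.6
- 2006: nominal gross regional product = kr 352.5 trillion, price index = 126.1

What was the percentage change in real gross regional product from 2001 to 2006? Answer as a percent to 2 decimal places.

-24.40%

Real gross regional product 2001 = 342.4 / 0.926 = 369.76.
Real gross regional product 2006 = 352.5 / 1.261 = 279.54.
Real growth = 279.54 / 369.76 − 1 = -0.2440.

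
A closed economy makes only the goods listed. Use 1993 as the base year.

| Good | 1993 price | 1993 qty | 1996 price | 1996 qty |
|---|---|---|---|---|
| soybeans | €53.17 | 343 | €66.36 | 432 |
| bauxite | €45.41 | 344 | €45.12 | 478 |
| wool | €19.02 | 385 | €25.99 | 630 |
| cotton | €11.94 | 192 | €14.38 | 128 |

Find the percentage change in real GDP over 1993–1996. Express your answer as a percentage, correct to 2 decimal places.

Real GDP 1993 = Nominal GDP 1993 = 53.17·343 + 45.41·344 + 19.02·385 + 11.94·192 = 43473.53.
Real GDP 1996 (at 1993 prices) = 53.17·432 + 45.41·478 + 19.02·630 + 11.94·128 = 58186.34.
Real growth = 58186.34/43473.53 − 1 = 0.3384.

33.84%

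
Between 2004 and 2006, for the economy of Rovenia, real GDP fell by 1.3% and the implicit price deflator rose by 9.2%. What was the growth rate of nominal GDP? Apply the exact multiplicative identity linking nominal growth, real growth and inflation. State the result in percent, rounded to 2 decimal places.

7.78%

(1 + g_nom) = (1 + g_real)(1 + π) = 0.9870 × 1.0920 = 1.07780.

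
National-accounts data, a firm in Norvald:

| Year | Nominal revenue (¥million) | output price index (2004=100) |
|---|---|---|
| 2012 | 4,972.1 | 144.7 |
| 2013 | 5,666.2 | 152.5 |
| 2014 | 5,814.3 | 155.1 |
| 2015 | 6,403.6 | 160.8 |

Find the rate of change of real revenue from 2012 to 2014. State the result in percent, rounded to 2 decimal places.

Real revenue 2012 = 4972.1/1.447 = 3436.14.
Real revenue 2014 = 5814.3/1.551 = 3748.74.
Change = 3748.74/3436.14 − 1 = 0.0910.

9.10%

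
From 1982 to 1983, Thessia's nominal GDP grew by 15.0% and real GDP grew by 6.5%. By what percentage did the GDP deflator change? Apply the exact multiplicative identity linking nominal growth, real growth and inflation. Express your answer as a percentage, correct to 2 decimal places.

(1 + g_nom) = (1 + g_real)(1 + π), so π = 1.1500 / 1.0650 − 1 = 0.07981.

7.98%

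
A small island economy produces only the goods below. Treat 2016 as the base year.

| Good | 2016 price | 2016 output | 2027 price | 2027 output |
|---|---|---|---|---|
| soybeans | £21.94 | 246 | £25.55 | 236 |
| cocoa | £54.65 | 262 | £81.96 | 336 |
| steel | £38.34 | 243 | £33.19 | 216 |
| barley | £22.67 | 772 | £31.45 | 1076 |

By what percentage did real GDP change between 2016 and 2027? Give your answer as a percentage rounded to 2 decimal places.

Real GDP 2016 = Nominal GDP 2016 = 21.94·246 + 54.65·262 + 38.34·243 + 22.67·772 = 46533.40.
Real GDP 2027 (at 2016 prices) = 21.94·236 + 54.65·336 + 38.34·216 + 22.67·1076 = 56214.60.
Real growth = 56214.60/46533.40 − 1 = 0.2080.

20.80%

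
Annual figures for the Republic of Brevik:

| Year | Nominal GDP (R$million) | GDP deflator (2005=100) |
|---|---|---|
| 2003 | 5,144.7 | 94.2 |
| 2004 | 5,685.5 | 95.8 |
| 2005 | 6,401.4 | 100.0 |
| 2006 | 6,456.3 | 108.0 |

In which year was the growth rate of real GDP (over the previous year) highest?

2004

2004: real = 5685.5/0.958 = 5934.76; growth vs 2003 (5461.46) = 8.67%.
2005: real = 6401.4/1.000 = 6401.40; growth vs 2004 (5934.76) = 7.86%.
2006: real = 6456.3/1.080 = 5978.06; growth vs 2005 (6401.40) = -6.61%.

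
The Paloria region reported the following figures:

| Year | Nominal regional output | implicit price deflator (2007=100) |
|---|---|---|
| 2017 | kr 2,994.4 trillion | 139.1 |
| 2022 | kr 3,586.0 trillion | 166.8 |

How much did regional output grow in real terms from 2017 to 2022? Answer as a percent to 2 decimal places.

-0.13%

Real regional output 2017 = 2994.4 / 1.391 = 2152.70.
Real regional output 2022 = 3586.0 / 1.668 = 2149.88.
Real growth = 2149.88 / 2152.70 − 1 = -0.0013.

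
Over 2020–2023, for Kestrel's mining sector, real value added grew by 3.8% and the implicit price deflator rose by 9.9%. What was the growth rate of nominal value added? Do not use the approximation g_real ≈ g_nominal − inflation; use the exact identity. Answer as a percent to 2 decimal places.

(1 + g_nom) = (1 + g_real)(1 + π) = 1.0380 × 1.0990 = 1.14076.

14.08%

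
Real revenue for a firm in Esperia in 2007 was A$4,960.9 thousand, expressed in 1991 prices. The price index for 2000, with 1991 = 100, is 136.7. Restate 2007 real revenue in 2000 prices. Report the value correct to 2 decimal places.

Real revenue in 2000 prices = Real revenue in 1991 prices × (P_2000/P_1991) = 4960.9 × 1.367 = 6781.55.

A$6,781.55 thousand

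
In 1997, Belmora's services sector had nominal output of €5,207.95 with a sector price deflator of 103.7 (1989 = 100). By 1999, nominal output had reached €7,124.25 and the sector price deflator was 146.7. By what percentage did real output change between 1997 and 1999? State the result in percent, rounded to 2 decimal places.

-3.30%

Deflate each year: 1997 → 5207.95/1.037 = 5022.13; 1999 → 7124.25/1.467 = 4856.34.
So real output changed by 4856.34/5022.13 − 1 = -0.0330, i.e. -3.30%.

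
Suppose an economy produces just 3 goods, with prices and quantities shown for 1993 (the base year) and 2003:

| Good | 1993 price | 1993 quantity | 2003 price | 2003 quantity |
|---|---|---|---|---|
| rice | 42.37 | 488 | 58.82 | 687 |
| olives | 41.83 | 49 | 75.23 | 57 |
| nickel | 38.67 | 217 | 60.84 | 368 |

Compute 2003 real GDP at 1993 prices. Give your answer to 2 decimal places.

Real GDP 2003 = Σ (p_1993 × q_2003) = 42.37·687 + 41.83·57 + 38.67·368 = 45723.06.

45723.06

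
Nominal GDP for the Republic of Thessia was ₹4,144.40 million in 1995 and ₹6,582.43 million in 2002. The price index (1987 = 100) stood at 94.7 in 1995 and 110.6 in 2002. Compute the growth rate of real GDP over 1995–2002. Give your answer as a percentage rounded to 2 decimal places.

35.99%

Real GDP 1995 = 4144.40 / 0.947 = 4376.35.
Real GDP 2002 = 6582.43 / 1.106 = 5951.56.
Real growth = 5951.56 / 4376.35 − 1 = 0.3599.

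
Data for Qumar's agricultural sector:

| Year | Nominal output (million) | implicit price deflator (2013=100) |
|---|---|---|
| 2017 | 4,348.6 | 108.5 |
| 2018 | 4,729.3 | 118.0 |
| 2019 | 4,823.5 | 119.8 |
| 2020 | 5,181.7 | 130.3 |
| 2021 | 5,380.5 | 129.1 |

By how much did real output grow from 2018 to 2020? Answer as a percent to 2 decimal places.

Real output 2018 = 4729.3/1.180 = 4007.88.
Real output 2020 = 5181.7/1.303 = 3976.75.
Change = 3976.75/4007.88 − 1 = -0.0078.

-0.78%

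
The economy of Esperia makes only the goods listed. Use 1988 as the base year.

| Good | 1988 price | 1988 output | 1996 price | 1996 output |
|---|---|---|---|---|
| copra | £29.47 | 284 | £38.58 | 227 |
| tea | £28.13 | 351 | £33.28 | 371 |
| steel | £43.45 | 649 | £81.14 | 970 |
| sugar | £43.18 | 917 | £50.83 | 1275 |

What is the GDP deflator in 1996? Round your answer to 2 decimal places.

Nominal GDP 1996 = 38.58·227 + 33.28·371 + 81.14·970 + 50.83·1275 = 164618.59.
Real GDP 1996 (at 1988 prices) = 29.47·227 + 28.13·371 + 43.45·970 + 43.18·1275 = 114326.92.
Deflator = Nominal/Real × 100 = 164618.59/114326.92 × 100 = 143.989.

143.99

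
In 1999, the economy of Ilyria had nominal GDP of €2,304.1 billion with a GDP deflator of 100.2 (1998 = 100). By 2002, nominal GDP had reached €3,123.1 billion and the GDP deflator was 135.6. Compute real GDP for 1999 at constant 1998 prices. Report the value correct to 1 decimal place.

Real GDP = Nominal / (GDP deflator/100) = 2304.1 / 1.002 = 2299.50.

€2,299.5 billion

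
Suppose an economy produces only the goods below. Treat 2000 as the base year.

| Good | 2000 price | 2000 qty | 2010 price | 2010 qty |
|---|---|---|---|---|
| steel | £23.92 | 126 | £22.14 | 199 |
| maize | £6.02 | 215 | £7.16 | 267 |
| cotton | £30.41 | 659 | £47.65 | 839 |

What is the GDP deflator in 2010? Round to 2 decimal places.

145.21

Nominal GDP 2010 = 22.14·199 + 7.16·267 + 47.65·839 = 46295.93.
Real GDP 2010 (at 2000 prices) = 23.92·199 + 6.02·267 + 30.41·839 = 31881.41.
Deflator = Nominal/Real × 100 = 46295.93/31881.41 × 100 = 145.213.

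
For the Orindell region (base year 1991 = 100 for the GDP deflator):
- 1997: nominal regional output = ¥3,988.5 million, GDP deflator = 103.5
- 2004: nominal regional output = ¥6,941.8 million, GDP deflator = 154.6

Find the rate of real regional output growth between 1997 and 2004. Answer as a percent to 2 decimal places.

Real regional output 1997 = 3988.5 / 1.035 = 3853.62.
Real regional output 2004 = 6941.8 / 1.546 = 4490.17.
Real growth = 4490.17 / 3853.62 − 1 = 0.1652.

16.52%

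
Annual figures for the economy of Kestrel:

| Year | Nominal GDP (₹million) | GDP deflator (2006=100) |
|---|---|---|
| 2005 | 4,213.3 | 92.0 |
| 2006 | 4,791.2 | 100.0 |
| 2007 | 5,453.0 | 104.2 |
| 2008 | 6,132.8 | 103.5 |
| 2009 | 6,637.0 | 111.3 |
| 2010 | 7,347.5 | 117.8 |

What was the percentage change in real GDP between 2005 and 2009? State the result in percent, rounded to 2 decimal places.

30.21%

Real GDP 2005 = 4213.3/0.920 = 4579.67.
Real GDP 2009 = 6637.0/1.113 = 5963.16.
Change = 5963.16/4579.67 − 1 = 0.3021.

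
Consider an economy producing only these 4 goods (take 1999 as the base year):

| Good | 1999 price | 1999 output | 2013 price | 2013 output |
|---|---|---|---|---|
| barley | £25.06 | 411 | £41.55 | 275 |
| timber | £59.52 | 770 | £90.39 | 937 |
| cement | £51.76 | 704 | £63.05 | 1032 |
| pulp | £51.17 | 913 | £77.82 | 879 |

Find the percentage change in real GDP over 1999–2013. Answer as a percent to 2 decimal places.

15.63%

Real GDP 1999 = Nominal GDP 1999 = 25.06·411 + 59.52·770 + 51.76·704 + 51.17·913 = 139287.31.
Real GDP 2013 (at 1999 prices) = 25.06·275 + 59.52·937 + 51.76·1032 + 51.17·879 = 161056.49.
Real growth = 161056.49/139287.31 − 1 = 0.1563.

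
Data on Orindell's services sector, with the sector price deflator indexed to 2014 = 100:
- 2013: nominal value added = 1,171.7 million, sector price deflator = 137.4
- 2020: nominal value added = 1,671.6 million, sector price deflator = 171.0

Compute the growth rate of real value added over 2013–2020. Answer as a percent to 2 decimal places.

14.63%

Real value added 2013 = 1171.7 / 1.374 = 852.77.
Real value added 2020 = 1671.6 / 1.710 = 977.54.
Real growth = 977.54 / 852.77 − 1 = 0.1463.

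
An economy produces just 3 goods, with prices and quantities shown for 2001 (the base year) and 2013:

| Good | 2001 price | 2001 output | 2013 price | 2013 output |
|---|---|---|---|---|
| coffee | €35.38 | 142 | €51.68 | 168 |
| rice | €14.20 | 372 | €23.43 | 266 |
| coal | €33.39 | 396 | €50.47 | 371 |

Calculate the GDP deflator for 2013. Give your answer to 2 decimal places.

Nominal GDP 2013 = 51.68·168 + 23.43·266 + 50.47·371 = 33638.99.
Real GDP 2013 (at 2001 prices) = 35.38·168 + 14.20·266 + 33.39·371 = 22108.73.
Deflator = Nominal/Real × 100 = 33638.99/22108.73 × 100 = 152.153.

152.15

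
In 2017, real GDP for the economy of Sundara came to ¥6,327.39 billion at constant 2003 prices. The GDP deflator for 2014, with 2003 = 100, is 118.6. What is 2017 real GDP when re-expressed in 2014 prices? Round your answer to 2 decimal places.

Real GDP in 2014 prices = Real GDP in 2003 prices × (P_2014/P_2003) = 6327.39 × 1.186 = 7504.28.

¥7,504.28 billion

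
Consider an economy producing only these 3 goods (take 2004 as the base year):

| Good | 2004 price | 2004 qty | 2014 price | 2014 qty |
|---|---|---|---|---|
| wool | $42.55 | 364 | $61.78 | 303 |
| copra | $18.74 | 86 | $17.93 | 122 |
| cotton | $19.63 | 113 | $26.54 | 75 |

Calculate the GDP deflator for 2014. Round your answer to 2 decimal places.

Nominal GDP 2014 = 61.78·303 + 17.93·122 + 26.54·75 = 22897.30.
Real GDP 2014 (at 2004 prices) = 42.55·303 + 18.74·122 + 19.63·75 = 16651.18.
Deflator = Nominal/Real × 100 = 22897.30/16651.18 × 100 = 137.512.

137.51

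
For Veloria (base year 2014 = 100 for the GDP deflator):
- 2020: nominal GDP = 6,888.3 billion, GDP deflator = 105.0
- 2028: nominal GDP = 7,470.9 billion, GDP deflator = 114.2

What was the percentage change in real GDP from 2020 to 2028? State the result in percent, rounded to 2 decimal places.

Deflate each year: 2020 → 6888.3/1.050 = 6560.29; 2028 → 7470.9/1.142 = 6541.94.
So real GDP changed by 6541.94/6560.29 − 1 = -0.0028, i.e. -0.28%.

-0.28%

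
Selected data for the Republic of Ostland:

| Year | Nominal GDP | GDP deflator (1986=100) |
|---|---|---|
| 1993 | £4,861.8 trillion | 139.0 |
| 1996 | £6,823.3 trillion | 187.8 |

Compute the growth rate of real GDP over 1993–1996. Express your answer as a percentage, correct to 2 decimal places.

3.88%

Deflate each year: 1993 → 4861.8/1.390 = 3497.70; 1996 → 6823.3/1.878 = 3633.28.
So real GDP changed by 3633.28/3497.70 − 1 = 0.0388, i.e. 3.88%.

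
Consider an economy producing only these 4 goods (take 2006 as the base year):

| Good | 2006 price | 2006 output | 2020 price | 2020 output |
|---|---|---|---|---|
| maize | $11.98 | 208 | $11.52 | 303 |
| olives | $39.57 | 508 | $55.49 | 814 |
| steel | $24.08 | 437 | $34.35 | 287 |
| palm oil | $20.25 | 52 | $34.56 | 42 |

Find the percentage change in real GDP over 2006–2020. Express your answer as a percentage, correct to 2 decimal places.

Real GDP 2006 = Nominal GDP 2006 = 11.98·208 + 39.57·508 + 24.08·437 + 20.25·52 = 34169.36.
Real GDP 2020 (at 2006 prices) = 11.98·303 + 39.57·814 + 24.08·287 + 20.25·42 = 43601.38.
Real growth = 43601.38/34169.36 − 1 = 0.2760.

27.60%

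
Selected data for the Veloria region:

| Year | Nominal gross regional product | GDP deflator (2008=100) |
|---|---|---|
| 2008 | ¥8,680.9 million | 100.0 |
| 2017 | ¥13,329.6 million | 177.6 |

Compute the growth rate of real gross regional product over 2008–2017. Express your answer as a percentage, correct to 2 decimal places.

Real gross regional product 2008 = 8680.9 / 1.000 = 8680.90.
Real gross regional product 2017 = 13329.6 / 1.776 = 7505.41.
Real growth = 7505.41 / 8680.90 − 1 = -0.1354.

-13.54%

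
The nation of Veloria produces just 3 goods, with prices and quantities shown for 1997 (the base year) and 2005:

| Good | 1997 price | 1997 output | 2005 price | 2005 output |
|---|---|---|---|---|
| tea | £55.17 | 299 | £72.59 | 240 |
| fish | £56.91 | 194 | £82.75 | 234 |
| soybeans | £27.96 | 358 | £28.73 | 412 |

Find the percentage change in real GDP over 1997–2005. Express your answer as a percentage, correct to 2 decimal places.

Real GDP 1997 = Nominal GDP 1997 = 55.17·299 + 56.91·194 + 27.96·358 = 37546.05.
Real GDP 2005 (at 1997 prices) = 55.17·240 + 56.91·234 + 27.96·412 = 38077.26.
Real growth = 38077.26/37546.05 − 1 = 0.0141.

1.41%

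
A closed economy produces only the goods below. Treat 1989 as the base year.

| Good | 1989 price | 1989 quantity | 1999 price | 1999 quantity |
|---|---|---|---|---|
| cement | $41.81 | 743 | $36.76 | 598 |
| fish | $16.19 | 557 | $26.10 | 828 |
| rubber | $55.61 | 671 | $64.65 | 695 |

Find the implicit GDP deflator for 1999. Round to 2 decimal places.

114.88

Nominal GDP 1999 = 36.76·598 + 26.10·828 + 64.65·695 = 88525.03.
Real GDP 1999 (at 1989 prices) = 41.81·598 + 16.19·828 + 55.61·695 = 77056.65.
Deflator = Nominal/Real × 100 = 88525.03/77056.65 × 100 = 114.883.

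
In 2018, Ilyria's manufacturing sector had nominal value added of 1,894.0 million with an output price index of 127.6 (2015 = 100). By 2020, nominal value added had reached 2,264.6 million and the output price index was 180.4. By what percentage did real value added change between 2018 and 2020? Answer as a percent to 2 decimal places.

Real value added 2018 = 1894.0 / 1.276 = 1484.33.
Real value added 2020 = 2264.6 / 1.804 = 1255.32.
Real growth = 1255.32 / 1484.33 − 1 = -0.1543.

-15.43%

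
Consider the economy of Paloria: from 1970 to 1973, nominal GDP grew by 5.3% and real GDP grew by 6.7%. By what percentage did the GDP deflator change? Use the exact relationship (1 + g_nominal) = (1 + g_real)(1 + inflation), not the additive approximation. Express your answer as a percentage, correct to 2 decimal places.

(1 + g_nom) = (1 + g_real)(1 + π), so π = 1.0530 / 1.0670 − 1 = -0.01312.

-1.31%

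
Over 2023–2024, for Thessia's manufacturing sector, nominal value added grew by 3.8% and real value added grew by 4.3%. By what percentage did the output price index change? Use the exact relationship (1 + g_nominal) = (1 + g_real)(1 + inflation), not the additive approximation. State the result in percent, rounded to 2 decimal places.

(1 + g_nom) = (1 + g_real)(1 + π), so π = 1.0380 / 1.0430 − 1 = -0.00479.

-0.48%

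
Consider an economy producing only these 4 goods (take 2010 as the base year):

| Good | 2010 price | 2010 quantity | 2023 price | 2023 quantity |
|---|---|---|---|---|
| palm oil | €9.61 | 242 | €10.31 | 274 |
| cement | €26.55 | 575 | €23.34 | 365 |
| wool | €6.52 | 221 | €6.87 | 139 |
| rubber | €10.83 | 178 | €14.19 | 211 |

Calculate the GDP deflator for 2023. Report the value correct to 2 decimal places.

Nominal GDP 2023 = 10.31·274 + 23.34·365 + 6.87·139 + 14.19·211 = 15293.06.
Real GDP 2023 (at 2010 prices) = 9.61·274 + 26.55·365 + 6.52·139 + 10.83·211 = 15515.30.
Deflator = Nominal/Real × 100 = 15293.06/15515.30 × 100 = 98.568.

98.57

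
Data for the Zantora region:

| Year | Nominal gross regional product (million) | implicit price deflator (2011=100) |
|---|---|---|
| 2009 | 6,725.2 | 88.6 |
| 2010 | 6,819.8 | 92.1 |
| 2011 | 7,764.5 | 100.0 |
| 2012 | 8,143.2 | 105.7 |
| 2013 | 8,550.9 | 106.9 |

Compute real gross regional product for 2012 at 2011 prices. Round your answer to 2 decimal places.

7,704.07 million

Real gross regional product 2012 = 8143.2 / 1.057 = 7704.07.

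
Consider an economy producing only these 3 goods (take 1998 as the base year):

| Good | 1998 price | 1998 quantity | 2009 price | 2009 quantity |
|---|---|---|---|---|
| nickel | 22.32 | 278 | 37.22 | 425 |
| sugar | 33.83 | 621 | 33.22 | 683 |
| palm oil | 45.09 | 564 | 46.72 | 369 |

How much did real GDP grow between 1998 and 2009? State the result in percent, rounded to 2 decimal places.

Real GDP 1998 = Nominal GDP 1998 = 22.32·278 + 33.83·621 + 45.09·564 = 52644.15.
Real GDP 2009 (at 1998 prices) = 22.32·425 + 33.83·683 + 45.09·369 = 49230.10.
Real growth = 49230.10/52644.15 − 1 = -0.0649.

-6.49%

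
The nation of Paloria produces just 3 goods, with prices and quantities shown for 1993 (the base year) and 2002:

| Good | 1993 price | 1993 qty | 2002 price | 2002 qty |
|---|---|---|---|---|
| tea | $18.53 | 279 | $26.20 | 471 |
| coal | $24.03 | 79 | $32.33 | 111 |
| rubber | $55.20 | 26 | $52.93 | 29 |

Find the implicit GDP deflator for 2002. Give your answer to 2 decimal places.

134.38

Nominal GDP 2002 = 26.20·471 + 32.33·111 + 52.93·29 = 17463.80.
Real GDP 2002 (at 1993 prices) = 18.53·471 + 24.03·111 + 55.20·29 = 12995.76.
Deflator = Nominal/Real × 100 = 17463.80/12995.76 × 100 = 134.381.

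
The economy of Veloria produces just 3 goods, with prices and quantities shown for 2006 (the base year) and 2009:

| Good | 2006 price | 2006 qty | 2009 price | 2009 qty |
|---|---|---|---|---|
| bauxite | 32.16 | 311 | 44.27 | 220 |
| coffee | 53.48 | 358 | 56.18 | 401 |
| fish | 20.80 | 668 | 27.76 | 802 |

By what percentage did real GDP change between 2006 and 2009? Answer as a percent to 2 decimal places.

5.02%

Real GDP 2006 = Nominal GDP 2006 = 32.16·311 + 53.48·358 + 20.80·668 = 43042.00.
Real GDP 2009 (at 2006 prices) = 32.16·220 + 53.48·401 + 20.80·802 = 45202.28.
Real growth = 45202.28/43042.00 − 1 = 0.0502.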